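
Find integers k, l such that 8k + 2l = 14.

Step 1: Check solvability.
gcd(8, 2) = 2
Since 2 divides 14, solutions exist.

Step 2: Apply extended Euclidean algorithm to find gcd.
We find integers such that 8*x0 + 2*y0 = 2

Step 3: Scale the particular solution.
Multiply by 14/2 = 7:
k = 0, l = 7

Step 4: Verify.
8*(0) + 2*(7) = 14 = 14 ✓

k = 0, l = 7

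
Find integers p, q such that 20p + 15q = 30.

Step 1: Check solvability.
gcd(20, 15) = 5
Since 5 divides 30, solutions exist.

Step 2: Apply extended Euclidean algorithm to find gcd.
We find integers such that 20*x0 + 15*y0 = 5

Step 3: Scale the particular solution.
Multiply by 30/5 = 6:
p = 6, q = -6

Step 4: Verify.
20*(6) + 15*(-6) = 30 = 30 ✓

p = 6, q = -6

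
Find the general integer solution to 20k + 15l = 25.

Step 1: Compute gcd(20, 15) = 5.
Since 5 divides 25, solutions exist.

Step 2: Find a particular solution using extended Euclidean algorithm.
We get k₀ = 5, l₀ = -5.
Check: 20*5 + 15*-5 = 25 = 25 ✓

Step 3: Write the general solution.
k = 5 + (15/5)t = 5 + 3t
l = -5 - (20/5)t = -5 - 4t
for any integer t.

k = 5 + 3t, l = -5 - 4t for integer t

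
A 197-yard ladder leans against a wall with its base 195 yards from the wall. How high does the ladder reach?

The ladder, wall, and ground form a right triangle with hypotenuse 197 and one leg 195.
By the Pythagorean theorem: h² = 197² - 195² = 38809 - 38025 = 784
h = √784 = 28 yards

28 yards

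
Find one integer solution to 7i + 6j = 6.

Step 1: Check solvability.
gcd(7, 6) = 1
Since 1 divides 6, solutions exist.

Step 2: Apply extended Euclidean algorithm to find gcd.
We find integers such that 7*x0 + 6*y0 = 1

Step 3: Scale the particular solution.
Multiply by 6/1 = 6:
i = 6, j = -6

Step 4: Verify.
7*(6) + 6*(-6) = 6 = 6 ✓

i = 6, j = -6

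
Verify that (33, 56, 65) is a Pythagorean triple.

Compute a² + b² = 33² + 56² = 1089 + 3136 = 4225
Compute c² = 65² = 4225
Since 4225 = 4225, confirmed.

Yes, it is a Pythagorean triple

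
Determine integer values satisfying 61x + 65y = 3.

Step 1: Check solvability.
gcd(61, 65) = 1
Since 1 divides 3, solutions exist.

Step 2: Apply extended Euclidean algorithm to find gcd.
We find integers such that 61*x0 + 65*y0 = 1

Step 3: Scale the particular solution.
Multiply by 3/1 = 3:
x = 48, y = -45

Step 4: Verify.
61*(48) + 65*(-45) = 3 = 3 ✓

x = 48, y = -45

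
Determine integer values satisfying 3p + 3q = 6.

Step 1: Check solvability.
gcd(3, 3) = 3
Since 3 divides 6, solutions exist.

Step 2: Apply extended Euclidean algorithm to find gcd.
We find integers such that 3*x0 + 3*y0 = 3

Step 3: Scale the particular solution.
Multiply by 6/3 = 2:
p = 0, q = 2

Step 4: Verify.
3*(0) + 3*(2) = 6 = 6 ✓

p = 0, q = 2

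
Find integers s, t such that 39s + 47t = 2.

Step 1: Check solvability.
gcd(39, 47) = 1
Since 1 divides 2, solutions exist.

Step 2: Apply extended Euclidean algorithm to find gcd.
We find integers such that 39*x0 + 47*y0 = 1

Step 3: Scale the particular solution.
Multiply by 2/1 = 2:
s = -12, t = 10

Step 4: Verify.
39*(-12) + 47*(10) = 2 = 2 ✓

s = -12, t = 10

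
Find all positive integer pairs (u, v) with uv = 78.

The positive divisors of 78 are: 1, 2, 3, 6, 13, 26, 39, 78.
Each divisor d gives the pair (d, 78/d):
(1, 78), (2, 39), (3, 26), (6, 13), (13, 6), (26, 3), (39, 2), (78, 1)

(1, 78), (2, 39), (3, 26), (6, 13), (13, 6), (26, 3), (39, 2), (78, 1)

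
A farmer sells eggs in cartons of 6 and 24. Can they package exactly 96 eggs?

We need non-negative a, b with 6a + 24b = 96.
gcd(6, 24) = 6 divides 96.
Try a = 0: 24b = 96 - 0 = 96, so b = 4.
One way: 0 cartons of 6 and 4 cartons of 24.

Yes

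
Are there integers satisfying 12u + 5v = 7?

Step 1: Compute gcd(12, 5).
gcd(12, 5) = 1

Step 2: Check divisibility.
Does 1 divide 7? 7 = 1 x 7, so yes.

By the theorem on linear Diophantine equations, 12u + 5v = 7 has integer solutions if and only if gcd(12, 5) divides 7. Since 1 | 7, solutions exist.

Yes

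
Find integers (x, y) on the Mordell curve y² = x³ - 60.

Try small integer x values and check whether x³ - 60 is a perfect square.
x = 4: x³ - 60 = 4³ - 60 = 64 - 60 = 4
Is 4 a perfect square? 2² = 4 ✓
So (x, y) = (4, -2) is a solution.

x = 4, y = -2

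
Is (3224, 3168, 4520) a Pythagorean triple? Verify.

Compute a² + b² = 3224² + 3168² = 10394176 + 10036224 = 20430400
Compute c² = 4520² = 20430400
Since 20430400 = 20430400, confirmed.

Yes, it is a Pythagorean triple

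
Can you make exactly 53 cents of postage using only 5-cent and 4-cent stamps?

We need non-negative x, y with 5x + 4y = 53.
gcd(5, 4) = 1 divides 53, so integer solutions exist.
Search for a non-negative one: x = 1 gives 4y = 53 - 5 = 48, so y = 12.
Check: 5·1 + 4·12 = 53 ✓

Yes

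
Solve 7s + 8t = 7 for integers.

Step 1: Check solvability.
gcd(7, 8) = 1
Since 1 divides 7, solutions exist.

Step 2: Apply extended Euclidean algorithm to find gcd.
We find integers such that 7*x0 + 8*y0 = 1

Step 3: Scale the particular solution.
Multiply by 7/1 = 7:
s = -7, t = 7

Step 4: Verify.
7*(-7) + 8*(7) = 7 = 7 ✓

s = -7, t = 7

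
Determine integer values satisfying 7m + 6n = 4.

Step 1: Check solvability.
gcd(7, 6) = 1
Since 1 divides 4, solutions exist.

Step 2: Apply extended Euclidean algorithm to find gcd.
We find integers such that 7*x0 + 6*y0 = 1

Step 3: Scale the particular solution.
Multiply by 4/1 = 4:
m = 4, n = -4

Step 4: Verify.
7*(4) + 6*(-4) = 4 = 4 ✓

m = 4, n = -4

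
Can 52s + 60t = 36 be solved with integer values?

Step 1: Compute gcd(52, 60).
gcd(52, 60) = 4

Step 2: Check divisibility.
Does 4 divide 36? 36 = 4 x 9, so yes.

By the theorem on linear Diophantine equations, 52s + 60t = 36 has integer solutions if and only if gcd(52, 60) divides 36. Since 4 | 36, solutions exist.

Yes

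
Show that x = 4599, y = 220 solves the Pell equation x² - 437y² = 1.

Compute x² = 4599² = 21150801
Compute 437y² = 437·220² = 437·48400 = 21150800
x² - 437y² = 21150801 - 21150800 = 1
Since this equals 1, (4599, 220) is a solution.

Yes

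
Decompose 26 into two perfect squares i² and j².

We need to find integers i, j > 0 such that i² + j² = 26.
Trying i = 1: j² = 26 - 1² = 26 - 1 = 25
j = 5
Check: 1² + 5² = 1 + 25 = 26 ✓

26 = 1² + 5²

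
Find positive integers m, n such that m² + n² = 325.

Search for m with 325 - m² a perfect square.
m = 1: 325 - 1² = 325 - 1 = 324 = 18² ✓
So m = 1, n = 18.

m = 1, n = 18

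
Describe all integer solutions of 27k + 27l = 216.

Step 1: Compute gcd(27, 27) = 27.
Since 27 divides 216, solutions exist.

Step 2: Find a particular solution using extended Euclidean algorithm.
We get k₀ = 0, l₀ = 8.
Check: 27*0 + 27*8 = 216 = 216 ✓

Step 3: Write the general solution.
k = 0 + (27/27)t = 0 + 1t
l = 8 - (27/27)t = 8 - 1t
for any integer t.

k = 0 + 1t, l = 8 - 1t for integer t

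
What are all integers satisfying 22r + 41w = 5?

Step 1: Compute gcd(22, 41) = 1.
Since 1 divides 5, solutions exist.

Step 2: Find a particular solution using extended Euclidean algorithm.
We get r₀ = -65, w₀ = 35.
Check: 22*-65 + 41*35 = 5 = 5 ✓

Step 3: Write the general solution.
r = -65 + (41/1)t = -65 + 41t
w = 35 - (22/1)t = 35 - 22t
for any integer t.

r = -65 + 41t, w = 35 - 22t for integer t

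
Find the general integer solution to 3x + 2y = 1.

Step 1: Compute gcd(3, 2) = 1.
Since 1 divides 1, solutions exist.

Step 2: Find a particular solution using extended Euclidean algorithm.
We get x₀ = 1, y₀ = -1.
Check: 3*1 + 2*-1 = 1 = 1 ✓

Step 3: Write the general solution.
x = 1 + (2/1)t = 1 + 2t
y = -1 - (3/1)t = -1 - 3t
for any integer t.

x = 1 + 2t, y = -1 - 3t for integer t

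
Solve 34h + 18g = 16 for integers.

Step 1: Check solvability.
gcd(34, 18) = 2
Since 2 divides 16, solutions exist.

Step 2: Apply extended Euclidean algorithm to find gcd.
We find integers such that 34*x0 + 18*y0 = 2

Step 3: Scale the particular solution.
Multiply by 16/2 = 8:
h = -8, g = 16

Step 4: Verify.
34*(-8) + 18*(16) = 16 = 16 ✓

h = -8, g = 16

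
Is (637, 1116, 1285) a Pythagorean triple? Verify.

Compute a² + b² = 637² + 1116² = 405769 + 1245456 = 1651225
Compute c² = 1285² = 1651225
Since 1651225 = 1651225, confirmed.

Yes, it is a Pythagorean triple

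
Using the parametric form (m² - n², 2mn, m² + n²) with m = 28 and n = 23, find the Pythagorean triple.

a = m² - n² = 28² - 23² = 784 - 529 = 255
b = 2mn = 2·28·23 = 1288
c = m² + n² = 784 + 529 = 1313
Verify: 255² + 1288² = 65025 + 1658944 = 1723969 = 1313² ✓

(255, 1288, 1313)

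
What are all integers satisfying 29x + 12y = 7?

Step 1: Compute gcd(29, 12) = 1.
Since 1 divides 7, solutions exist.

Step 2: Find a particular solution using extended Euclidean algorithm.
We get x₀ = 35, y₀ = -84.
Check: 29*35 + 12*-84 = 7 = 7 ✓

Step 3: Write the general solution.
x = 35 + (12/1)t = 35 + 12t
y = -84 - (29/1)t = -84 - 29t
for any integer t.

x = 35 + 12t, y = -84 - 29t for integer t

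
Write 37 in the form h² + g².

We need to find integers h, g > 0 such that h² + g² = 37.
Trying h = 1: g² = 37 - 1² = 37 - 1 = 36
g = 6
Check: 1² + 6² = 1 + 36 = 37 ✓

37 = 1² + 6²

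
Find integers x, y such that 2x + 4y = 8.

Step 1: Check solvability.
gcd(2, 4) = 2
Since 2 divides 8, solutions exist.

Step 2: Apply extended Euclidean algorithm to find gcd.
We find integers such that 2*x0 + 4*y0 = 2

Step 3: Scale the particular solution.
Multiply by 8/2 = 4:
x = 4, y = 0

Step 4: Verify.
2*(4) + 4*(0) = 8 = 8 ✓

x = 4, y = 0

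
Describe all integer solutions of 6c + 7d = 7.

Step 1: Compute gcd(6, 7) = 1.
Since 1 divides 7, solutions exist.

Step 2: Find a particular solution using extended Euclidean algorithm.
We get c₀ = -7, d₀ = 7.
Check: 6*-7 + 7*7 = 7 = 7 ✓

Step 3: Write the general solution.
c = -7 + (7/1)t = -7 + 7t
d = 7 - (6/1)t = 7 - 6t
for any integer t.

c = -7 + 7t, d = 7 - 6t for integer t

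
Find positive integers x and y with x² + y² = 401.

We need to find integers x, y > 0 such that x² + y² = 401.
Trying x = 1: y² = 401 - 1² = 401 - 1 = 400
y = 20
Check: 1² + 20² = 1 + 400 = 401 ✓

401 = 1² + 20²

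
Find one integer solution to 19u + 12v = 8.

Step 1: Check solvability.
gcd(19, 12) = 1
Since 1 divides 8, solutions exist.

Step 2: Apply extended Euclidean algorithm to find gcd.
We find integers such that 19*x0 + 12*y0 = 1

Step 3: Scale the particular solution.
Multiply by 8/1 = 8:
u = -40, v = 64

Step 4: Verify.
19*(-40) + 12*(64) = 8 = 8 ✓

u = -40, v = 64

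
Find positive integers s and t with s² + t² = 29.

We need to find integers s, t > 0 such that s² + t² = 29.
Trying s = 2: t² = 29 - 2² = 29 - 4 = 25
t = 5
Check: 2² + 5² = 4 + 25 = 29 ✓

29 = 2² + 5²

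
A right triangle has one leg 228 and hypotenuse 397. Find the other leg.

a² = c² - b² = 157609 - 51984 = 105625
a = 325

325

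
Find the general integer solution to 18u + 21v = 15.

Step 1: Compute gcd(18, 21) = 3.
Since 3 divides 15, solutions exist.

Step 2: Find a particular solution using extended Euclidean algorithm.
We get u₀ = -5, v₀ = 5.
Check: 18*-5 + 21*5 = 15 = 15 ✓

Step 3: Write the general solution.
u = -5 + (21/3)t = -5 + 7t
v = 5 - (18/3)t = 5 - 6t
for any integer t.

u = -5 + 7t, v = 5 - 6t for integer t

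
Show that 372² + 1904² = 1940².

Compute a² + b² = 372² + 1904² = 138384 + 3625216 = 3763600
Compute c² = 1940² = 3763600
Since 3763600 = 3763600, confirmed.

Yes, it is a Pythagorean triple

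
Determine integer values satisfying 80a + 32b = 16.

Step 1: Check solvability.
gcd(80, 32) = 16
Since 16 divides 16, solutions exist.

Step 2: Apply extended Euclidean algorithm to find gcd.
We find integers such that 80*x0 + 32*y0 = 16

Step 3: Scale the particular solution.
Multiply by 16/16 = 1:
a = 1, b = -2

Step 4: Verify.
80*(1) + 32*(-2) = 16 = 16 ✓

a = 1, b = -2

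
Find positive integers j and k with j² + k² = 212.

We need to find integers j, k > 0 such that j² + k² = 212.
Trying j = 4: k² = 212 - 4² = 212 - 16 = 196
k = 14
Check: 4² + 14² = 16 + 196 = 212 ✓

212 = 4² + 14²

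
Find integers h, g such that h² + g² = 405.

We need to find integers h, g > 0 such that h² + g² = 405.
Trying h = 9: g² = 405 - 9² = 405 - 81 = 324
g = 18
Check: 9² + 18² = 81 + 324 = 405 ✓

405 = 9² + 18²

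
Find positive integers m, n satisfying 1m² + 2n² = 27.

Try small values of m and check whether (27 - 1m²)/2 is a perfect square.
m = 5: 1·5² = 25, so 2n² = 27 - 25 = 2, giving n² = 1, n = 1.
Check: 1·5² + 2·1² = 25 + 2 = 27 ✓

m = 5, n = 1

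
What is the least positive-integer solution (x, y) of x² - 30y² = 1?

We seek the smallest positive integers (x, y) with x² - 30y² = 1, i.e., x² = 30y² + 1.
Try successive y values:
y = 1: x² = 30·1² + 1 = 31, not a perfect square
y = 2: x² = 30·2² + 1 = 121, x = 11 ✓

Verify: 11² - 30·2² = 121 - 120 = 1 ✓

x = 11, y = 2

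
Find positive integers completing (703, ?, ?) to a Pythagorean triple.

We need the other leg and hypotenuse such that 703² + x² = c².
Take x = 504, c = 865: 703² + 504² = 494209 + 254016 = 748225 = 865² ✓
Triple: (703, 504, 865)

(703, 504, 865)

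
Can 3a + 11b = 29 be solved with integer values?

Step 1: Compute gcd(3, 11).
gcd(3, 11) = 1

Step 2: Check divisibility.
Does 1 divide 29? 29 = 1 x 29, so yes.

By the theorem on linear Diophantine equations, 3a + 11b = 29 has integer solutions if and only if gcd(3, 11) divides 29. Since 1 | 29, solutions exist.

Yes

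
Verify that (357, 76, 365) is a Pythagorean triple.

Compute a² + b² = 357² + 76² = 127449 + 5776 = 133225
Compute c² = 365² = 133225
Since 133225 = 133225, confirmed.

Yes, it is a Pythagorean triple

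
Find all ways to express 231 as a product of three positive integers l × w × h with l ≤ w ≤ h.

Iterate l from 1 to ⌊231^(1/3)⌋. For each l dividing 231, iterate w ≥ l with w dividing 231/l, and set h = 231/(l·w).
Triples found (5): (1×1×231), (1×3×77), (1×7×33), (1×11×21), (3×7×11)

(1×1×231), (1×3×77), (1×7×33), (1×11×21), (3×7×11)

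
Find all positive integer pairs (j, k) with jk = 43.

The positive divisors of 43 are: 1, 43.
Each divisor d gives the pair (d, 43/d):
(1, 43), (43, 1)

(1, 43), (43, 1)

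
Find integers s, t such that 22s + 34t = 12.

Step 1: Check solvability.
gcd(22, 34) = 2
Since 2 divides 12, solutions exist.

Step 2: Apply extended Euclidean algorithm to find gcd.
We find integers such that 22*x0 + 34*y0 = 2

Step 3: Scale the particular solution.
Multiply by 12/2 = 6:
s = -18, t = 12

Step 4: Verify.
22*(-18) + 34*(12) = 12 = 12 ✓

s = -18, t = 12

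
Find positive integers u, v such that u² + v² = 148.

Search for u with 148 - u² a perfect square.
u = 2: 148 - 2² = 148 - 4 = 144 = 12² ✓
So u = 2, v = 12.

u = 2, v = 12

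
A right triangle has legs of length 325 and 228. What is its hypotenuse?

c² = a² + b² = 325² + 228² = 105625 + 51984 = 157609
c = 397

397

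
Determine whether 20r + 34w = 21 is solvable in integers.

Step 1: Compute gcd(20, 34).
gcd(20, 34) = 2

Step 2: Check divisibility.
Does 2 divide 21? 21 = 2 x 10 + 1, so no.

By the theorem on linear Diophantine equations, 20r + 34w = 21 has integer solutions if and only if gcd(20, 34) divides 21. Since 2 does not divide 21, no solutions exist.

No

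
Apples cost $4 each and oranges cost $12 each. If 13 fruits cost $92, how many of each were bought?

Let a = apples, o = oranges.
a + o = 13
4a + 12o = 92
Substitute o = 13 - a:
4a + 12(13 - a) = 92
(4 - 12)a = 92 - 156
-8a = -64
a = 8, o = 13 - 8 = 5

Apples: 8, Oranges: 5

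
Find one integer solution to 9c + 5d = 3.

Step 1: Check solvability.
gcd(9, 5) = 1
Since 1 divides 3, solutions exist.

Step 2: Apply extended Euclidean algorithm to find gcd.
We find integers such that 9*x0 + 5*y0 = 1

Step 3: Scale the particular solution.
Multiply by 3/1 = 3:
c = -3, d = 6

Step 4: Verify.
9*(-3) + 5*(6) = 3 = 3 ✓

c = -3, d = 6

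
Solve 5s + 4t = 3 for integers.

Step 1: Check solvability.
gcd(5, 4) = 1
Since 1 divides 3, solutions exist.

Step 2: Apply extended Euclidean algorithm to find gcd.
We find integers such that 5*x0 + 4*y0 = 1

Step 3: Scale the particular solution.
Multiply by 3/1 = 3:
s = 3, t = -3

Step 4: Verify.
5*(3) + 4*(-3) = 3 = 3 ✓

s = 3, t = -3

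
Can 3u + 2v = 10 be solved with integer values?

Step 1: Compute gcd(3, 2).
gcd(3, 2) = 1

Step 2: Check divisibility.
Does 1 divide 10? 10 = 1 x 10, so yes.

By the theorem on linear Diophantine equations, 3u + 2v = 10 has integer solutions if and only if gcd(3, 2) divides 10. Since 1 | 10, solutions exist.

Yes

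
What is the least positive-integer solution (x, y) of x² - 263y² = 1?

We seek the smallest positive integers (x, y) with x² - 263y² = 1, i.e., x² = 263y² + 1.
Try successive y values:
y = 1: x² = 263·1² + 1 = 264, not a perfect square
y = 2: x² = 263·2² + 1 = 1053, not a perfect square
y = 3: x² = 263·3² + 1 = 2368, not a perfect square
... continuing the search (or via continued fractions) ...
y = 8579: x² = 263·8579² + 1 = 19356600384, x = 139128 ✓

Verify: 139128² - 263·8579² = 19356600384 - 19356600383 = 1 ✓

x = 139128, y = 8579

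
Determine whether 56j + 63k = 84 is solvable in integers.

Step 1: Compute gcd(56, 63).
gcd(56, 63) = 7

Step 2: Check divisibility.
Does 7 divide 84? 84 = 7 x 12, so yes.

By the theorem on linear Diophantine equations, 56j + 63k = 84 has integer solutions if and only if gcd(56, 63) divides 84. Since 7 | 84, solutions exist.

Yes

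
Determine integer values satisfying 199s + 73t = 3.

Step 1: Check solvability.
gcd(199, 73) = 1
Since 1 divides 3, solutions exist.

Step 2: Apply extended Euclidean algorithm to find gcd.
We find integers such that 199*x0 + 73*y0 = 1

Step 3: Scale the particular solution.
Multiply by 3/1 = 3:
s = -33, t = 90

Step 4: Verify.
199*(-33) + 73*(90) = 3 = 3 ✓

s = -33, t = 90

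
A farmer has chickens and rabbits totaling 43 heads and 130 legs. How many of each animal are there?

Let c = chickens, r = rabbits.
Heads: c + r = 43
Legs: 2c + 4r = 130
From the first equation, c = 43 - r. Substitute:
2(43 - r) + 4r = 130
86 + 2r = 130
r = (130 - 86)/2 = 22
c = 43 - 22 = 21

Chickens: 21, Rabbits: 22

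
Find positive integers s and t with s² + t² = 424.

We need to find integers s, t > 0 such that s² + t² = 424.
Trying s = 10: t² = 424 - 10² = 424 - 100 = 324
t = 18
Check: 10² + 18² = 100 + 324 = 424 ✓

424 = 10² + 18²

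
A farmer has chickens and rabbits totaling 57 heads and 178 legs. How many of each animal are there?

Let c = chickens, r = rabbits.
Heads: c + r = 57
Legs: 2c + 4r = 178
From the first equation, c = 57 - r. Substitute:
2(57 - r) + 4r = 178
114 + 2r = 178
r = (178 - 114)/2 = 32
c = 57 - 32 = 25

Chickens: 25, Rabbits: 32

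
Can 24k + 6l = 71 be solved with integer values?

Step 1: Compute gcd(24, 6).
gcd(24, 6) = 6

Step 2: Check divisibility.
Does 6 divide 71? 71 = 6 x 11 + 5, so no.

By the theorem on linear Diophantine equations, 24k + 6l = 71 has integer solutions if and only if gcd(24, 6) divides 71. Since 6 does not divide 71, no solutions exist.

No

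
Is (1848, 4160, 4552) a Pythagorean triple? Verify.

Compute a² + b² = 1848² + 4160² = 3415104 + 17305600 = 20720704
Compute c² = 4552² = 20720704
Since 20720704 = 20720704, confirmed.

Yes, it is a Pythagorean triple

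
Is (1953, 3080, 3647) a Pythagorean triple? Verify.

Compute a² + b² = 1953² + 3080² = 3814209 + 9486400 = 13300609
Compute c² = 3647² = 13300609
Since 13300609 = 13300609, confirmed.

Yes, it is a Pythagorean triple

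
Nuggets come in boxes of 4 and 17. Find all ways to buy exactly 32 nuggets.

We need non-negative integers (x, y) with 4x + 17y = 32.
For each x in 0..8, check if 32 - 4x is a non-negative multiple of 17.
x = 8: 17y = 0, y = 0 ✓

(8 boxes of 4, 0 boxes of 17)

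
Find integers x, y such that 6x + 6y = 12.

Step 1: Check solvability.
gcd(6, 6) = 6
Since 6 divides 12, solutions exist.

Step 2: Apply extended Euclidean algorithm to find gcd.
We find integers such that 6*x0 + 6*y0 = 6

Step 3: Scale the particular solution.
Multiply by 12/6 = 2:
x = 0, y = 2

Step 4: Verify.
6*(0) + 6*(2) = 12 = 12 ✓

x = 0, y = 2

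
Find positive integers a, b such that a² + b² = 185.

Search for a with 185 - a² a perfect square.
a = 4: 185 - 4² = 185 - 16 = 169 = 13² ✓
So a = 4, b = 13.

a = 4, b = 13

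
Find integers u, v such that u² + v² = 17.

We need to find integers u, v > 0 such that u² + v² = 17.
Trying u = 1: v² = 17 - 1² = 17 - 1 = 16
v = 4
Check: 1² + 4² = 1 + 16 = 17 ✓

17 = 1² + 4²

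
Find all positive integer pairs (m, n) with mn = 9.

The positive divisors of 9 are: 1, 3, 9.
Each divisor d gives the pair (d, 9/d):
(1, 9), (3, 3), (9, 1)

(1, 9), (3, 3), (9, 1)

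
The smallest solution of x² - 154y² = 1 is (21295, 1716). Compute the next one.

Solutions to x² - Dy² = 1 are generated by powers of (x₀ + y₀√D).
The next solution satisfies x₁ + y₁√154 = (x₀ + y₀√154)², giving:
x₁ = x₀² + 154y₀² = 21295² + 154·1716² = 453477025 + 453477024 = 906954049
y₁ = 2x₀y₀ = 2·21295·1716 = 73084440

Verify: 906954049² - 154·73084440² = 822565646997494401 - 822565646997494400 = 1 ✓

x = 906954049, y = 73084440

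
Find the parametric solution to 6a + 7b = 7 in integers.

Step 1: Compute gcd(6, 7) = 1.
Since 1 divides 7, solutions exist.

Step 2: Find a particular solution using extended Euclidean algorithm.
We get a₀ = -7, b₀ = 7.
Check: 6*-7 + 7*7 = 7 = 7 ✓

Step 3: Write the general solution.
a = -7 + (7/1)t = -7 + 7t
b = 7 - (6/1)t = 7 - 6t
for any integer t.

a = -7 + 7t, b = 7 - 6t for integer t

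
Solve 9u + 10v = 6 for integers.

Step 1: Check solvability.
gcd(9, 10) = 1
Since 1 divides 6, solutions exist.

Step 2: Apply extended Euclidean algorithm to find gcd.
We find integers such that 9*x0 + 10*y0 = 1

Step 3: Scale the particular solution.
Multiply by 6/1 = 6:
u = -6, v = 6

Step 4: Verify.
9*(-6) + 10*(6) = 6 = 6 ✓

u = -6, v = 6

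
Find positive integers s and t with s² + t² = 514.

We need to find integers s, t > 0 such that s² + t² = 514.
Trying s = 15: t² = 514 - 15² = 514 - 225 = 289
t = 17
Check: 15² + 17² = 225 + 289 = 514 ✓

514 = 15² + 17²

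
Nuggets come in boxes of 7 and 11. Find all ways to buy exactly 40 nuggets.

We need non-negative integers (x, y) with 7x + 11y = 40.
For each x in 0..5, check if 40 - 7x is a non-negative multiple of 11.
x = 1: 11y = 33, y = 3 ✓

(1 boxes of 7, 3 boxes of 11)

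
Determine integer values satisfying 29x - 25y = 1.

Step 1: Check solvability.
gcd(29, 25) = 1
Since 1 divides 1, solutions exist.

Step 2: Apply extended Euclidean algorithm to find gcd.
We find integers such that 29*x0 + 25*y0 = 1

Step 3: Scale the particular solution.
Multiply by 1/1 = 1:
x = -6, y = -7

Step 4: Verify.
29*(-6) - 25*(-7) = 1 = 1 ✓

x = -6, y = -7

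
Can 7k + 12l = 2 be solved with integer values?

Step 1: Compute gcd(7, 12).
gcd(7, 12) = 1

Step 2: Check divisibility.
Does 1 divide 2? 2 = 1 x 2, so yes.

By the theorem on linear Diophantine equations, 7k + 12l = 2 has integer solutions if and only if gcd(7, 12) divides 2. Since 1 | 2, solutions exist.

Yes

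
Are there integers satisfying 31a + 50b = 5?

Step 1: Compute gcd(31, 50).
gcd(31, 50) = 1

Step 2: Check divisibility.
Does 1 divide 5? 5 = 1 x 5, so yes.

By the theorem on linear Diophantine equations, 31a + 50b = 5 has integer solutions if and only if gcd(31, 50) divides 5. Since 1 | 5, solutions exist.

Yes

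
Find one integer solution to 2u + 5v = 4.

Step 1: Check solvability.
gcd(2, 5) = 1
Since 1 divides 4, solutions exist.

Step 2: Apply extended Euclidean algorithm to find gcd.
We find integers such that 2*x0 + 5*y0 = 1

Step 3: Scale the particular solution.
Multiply by 4/1 = 4:
u = -8, v = 4

Step 4: Verify.
2*(-8) + 5*(4) = 4 = 4 ✓

u = -8, v = 4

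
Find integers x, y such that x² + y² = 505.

We need to find integers x, y > 0 such that x² + y² = 505.
Trying x = 8: y² = 505 - 8² = 505 - 64 = 441
y = 21
Check: 8² + 21² = 64 + 441 = 505 ✓

505 = 8² + 21²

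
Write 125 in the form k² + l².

We need to find integers k, l > 0 such that k² + l² = 125.
Trying k = 2: l² = 125 - 2² = 125 - 4 = 121
l = 11
Check: 2² + 11² = 4 + 121 = 125 ✓

125 = 2² + 11²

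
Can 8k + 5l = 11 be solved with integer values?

Step 1: Compute gcd(8, 5).
gcd(8, 5) = 1

Step 2: Check divisibility.
Does 1 divide 11? 11 = 1 x 11, so yes.

By the theorem on linear Diophantine equations, 8k + 5l = 11 has integer solutions if and only if gcd(8, 5) divides 11. Since 1 | 11, solutions exist.

Yes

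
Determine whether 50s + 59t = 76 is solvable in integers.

Step 1: Compute gcd(50, 59).
gcd(50, 59) = 1

Step 2: Check divisibility.
Does 1 divide 76? 76 = 1 x 76, so yes.

By the theorem on linear Diophantine equations, 50s + 59t = 76 has integer solutions if and only if gcd(50, 59) divides 76. Since 1 | 76, solutions exist.

Yes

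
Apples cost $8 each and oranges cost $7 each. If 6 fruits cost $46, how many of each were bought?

Let a = apples, o = oranges.
a + o = 6
8a + 7o = 46
Substitute o = 6 - a:
8a + 7(6 - a) = 46
(8 - 7)a = 46 - 42
1a = 4
a = 4, o = 6 - 4 = 2

Apples: 4, Oranges: 2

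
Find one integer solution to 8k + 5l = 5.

Step 1: Check solvability.
gcd(8, 5) = 1
Since 1 divides 5, solutions exist.

Step 2: Apply extended Euclidean algorithm to find gcd.
We find integers such that 8*x0 + 5*y0 = 1

Step 3: Scale the particular solution.
Multiply by 5/1 = 5:
k = 10, l = -15

Step 4: Verify.
8*(10) + 5*(-15) = 5 = 5 ✓

k = 10, l = -15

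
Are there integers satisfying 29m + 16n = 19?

Step 1: Compute gcd(29, 16).
gcd(29, 16) = 1

Step 2: Check divisibility.
Does 1 divide 19? 19 = 1 x 19, so yes.

By the theorem on linear Diophantine equations, 29m + 16n = 19 has integer solutions if and only if gcd(29, 16) divides 19. Since 1 | 19, solutions exist.

Yes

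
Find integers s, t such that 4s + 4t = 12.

Step 1: Check solvability.
gcd(4, 4) = 4
Since 4 divides 12, solutions exist.

Step 2: Apply extended Euclidean algorithm to find gcd.
We find integers such that 4*x0 + 4*y0 = 4

Step 3: Scale the particular solution.
Multiply by 12/4 = 3:
s = 0, t = 3

Step 4: Verify.
4*(0) + 4*(3) = 12 = 12 ✓

s = 0, t = 3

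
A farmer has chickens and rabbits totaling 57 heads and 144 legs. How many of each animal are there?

Let c = chickens, r = rabbits.
Heads: c + r = 57
Legs: 2c + 4r = 144
From the first equation, c = 57 - r. Substitute:
2(57 - r) + 4r = 144
114 + 2r = 144
r = (144 - 114)/2 = 15
c = 57 - 15 = 42

Chickens: 42, Rabbits: 15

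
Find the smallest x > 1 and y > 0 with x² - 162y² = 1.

We seek the smallest positive integers (x, y) with x² - 162y² = 1, i.e., x² = 162y² + 1.
Try successive y values:
y = 1: x² = 162·1² + 1 = 163, not a perfect square
y = 2: x² = 162·2² + 1 = 649, not a perfect square
y = 3: x² = 162·3² + 1 = 1459, not a perfect square
... continuing the search (or via continued fractions) ...
y = 1540: x² = 162·1540² + 1 = 384199201, x = 19601 ✓

Verify: 19601² - 162·1540² = 384199201 - 384199200 = 1 ✓

x = 19601, y = 1540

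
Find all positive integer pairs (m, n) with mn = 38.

The positive divisors of 38 are: 1, 2, 19, 38.
Each divisor d gives the pair (d, 38/d):
(1, 38), (2, 19), (19, 2), (38, 1)

(1, 38), (2, 19), (19, 2), (38, 1)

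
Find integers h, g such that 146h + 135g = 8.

Step 1: Check solvability.
gcd(146, 135) = 1
Since 1 divides 8, solutions exist.

Step 2: Apply extended Euclidean algorithm to find gcd.
We find integers such that 146*x0 + 135*y0 = 1

Step 3: Scale the particular solution.
Multiply by 8/1 = 8:
h = -392, g = 424

Step 4: Verify.
146*(-392) + 135*(424) = 8 = 8 ✓

h = -392, g = 424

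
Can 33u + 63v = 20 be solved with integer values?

Step 1: Compute gcd(33, 63).
gcd(33, 63) = 3

Step 2: Check divisibility.
Does 3 divide 20? 20 = 3 x 6 + 2, so no.

By the theorem on linear Diophantine equations, 33u + 63v = 20 has integer solutions if and only if gcd(33, 63) divides 20. Since 3 does not divide 20, no solutions exist.

No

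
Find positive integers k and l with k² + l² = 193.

We need to find integers k, l > 0 such that k² + l² = 193.
Trying k = 7: l² = 193 - 7² = 193 - 49 = 144
l = 12
Check: 7² + 12² = 49 + 144 = 193 ✓

193 = 7² + 12²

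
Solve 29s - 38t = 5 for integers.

Step 1: Check solvability.
gcd(29, 38) = 1
Since 1 divides 5, solutions exist.

Step 2: Apply extended Euclidean algorithm to find gcd.
We find integers such that 29*x0 + 38*y0 = 1

Step 3: Scale the particular solution.
Multiply by 5/1 = 5:
s = -85, t = -65

Step 4: Verify.
29*(-85) - 38*(-65) = 5 = 5 ✓

s = -85, t = -65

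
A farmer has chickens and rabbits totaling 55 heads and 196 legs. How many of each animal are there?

Let c = chickens, r = rabbits.
Heads: c + r = 55
Legs: 2c + 4r = 196
From the first equation, c = 55 - r. Substitute:
2(55 - r) + 4r = 196
110 + 2r = 196
r = (196 - 110)/2 = 43
c = 55 - 43 = 12

Chickens: 12, Rabbits: 43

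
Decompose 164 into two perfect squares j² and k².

We need to find integers j, k > 0 such that j² + k² = 164.
Trying j = 8: k² = 164 - 8² = 164 - 64 = 100
k = 10
Check: 8² + 10² = 64 + 100 = 164 ✓

164 = 8² + 10²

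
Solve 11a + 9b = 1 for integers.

Step 1: Check solvability.
gcd(11, 9) = 1
Since 1 divides 1, solutions exist.

Step 2: Apply extended Euclidean algorithm to find gcd.
We find integers such that 11*x0 + 9*y0 = 1

Step 3: Scale the particular solution.
Multiply by 1/1 = 1:
a = -4, b = 5

Step 4: Verify.
11*(-4) + 9*(5) = 1 = 1 ✓

a = -4, b = 5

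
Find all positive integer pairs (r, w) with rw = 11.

The positive divisors of 11 are: 1, 11.
Each divisor d gives the pair (d, 11/d):
(1, 11), (11, 1)

(1, 11), (11, 1)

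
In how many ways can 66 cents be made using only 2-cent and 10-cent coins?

We need non-negative integers (x, y) with 2x + 10y = 66.
For each x from 0 to 33, check if (66 - 2x) is a non-negative multiple of 10.
Solutions (x, y): (3,6), (8,5), (13,4), (18,3), ...
Count: 7

7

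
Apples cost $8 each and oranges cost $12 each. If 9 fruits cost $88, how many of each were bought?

Let a = apples, o = oranges.
a + o = 9
8a + 12o = 88
Substitute o = 9 - a:
8a + 12(9 - a) = 88
(8 - 12)a = 88 - 108
-4a = -20
a = 5, o = 9 - 5 = 4

Apples: 5, Oranges: 4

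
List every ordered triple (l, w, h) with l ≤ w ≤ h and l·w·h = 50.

Iterate l from 1 to ⌊50^(1/3)⌋. For each l dividing 50, iterate w ≥ l with w dividing 50/l, and set h = 50/(l·w).
Triples found (4): (1×1×50), (1×2×25), (1×5×10), (2×5×5)

(1×1×50), (1×2×25), (1×5×10), (2×5×5)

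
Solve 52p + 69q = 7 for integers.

Step 1: Check solvability.
gcd(52, 69) = 1
Since 1 divides 7, solutions exist.

Step 2: Apply extended Euclidean algorithm to find gcd.
We find integers such that 52*x0 + 69*y0 = 1

Step 3: Scale the particular solution.
Multiply by 7/1 = 7:
p = 28, q = -21

Step 4: Verify.
52*(28) + 69*(-21) = 7 = 7 ✓

p = 28, q = -21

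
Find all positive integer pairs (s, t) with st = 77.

The positive divisors of 77 are: 1, 7, 11, 77.
Each divisor d gives the pair (d, 77/d):
(1, 77), (7, 11), (11, 7), (77, 1)

(1, 77), (7, 11), (11, 7), (77, 1)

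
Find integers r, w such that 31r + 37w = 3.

Step 1: Check solvability.
gcd(31, 37) = 1
Since 1 divides 3, solutions exist.

Step 2: Apply extended Euclidean algorithm to find gcd.
We find integers such that 31*x0 + 37*y0 = 1

Step 3: Scale the particular solution.
Multiply by 3/1 = 3:
r = 18, w = -15

Step 4: Verify.
31*(18) + 37*(-15) = 3 = 3 ✓

r = 18, w = -15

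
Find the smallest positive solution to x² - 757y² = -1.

We need x² = 757y² - 1. Try successive y:
y = 1: x² = 757·1² - 1 = 756, not a perfect square
y = 2: x² = 757·2² - 1 = 3027, not a perfect square
y = 3: x² = 757·3² - 1 = 6812, not a perfect square
...
y = 49769: x² = 757·49769² - 1 = 1875053694276 = 1369326² ✓
Check: 1369326² - 757·49769² = 1875053694276 - 1875053694277 = -1 ✓

x = 1369326, y = 49769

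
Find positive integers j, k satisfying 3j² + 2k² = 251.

Try small values of j and check whether (251 - 3j²)/2 is a perfect square.
j = 9: 3·9² = 243, so 2k² = 251 - 243 = 8, giving k² = 4, k = 2.
Check: 3·9² + 2·2² = 243 + 8 = 251 ✓

j = 9, k = 2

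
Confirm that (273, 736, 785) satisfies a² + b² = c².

Compute a² + b² = 273² + 736² = 74529 + 541696 = 616225
Compute c² = 785² = 616225
Since 616225 = 616225, confirmed.

Yes, it is a Pythagorean triple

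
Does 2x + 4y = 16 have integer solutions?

Step 1: Compute gcd(2, 4).
gcd(2, 4) = 2

Step 2: Check divisibility.
Does 2 divide 16? 16 = 2 x 8, so yes.

By the theorem on linear Diophantine equations, 2x + 4y = 16 has integer solutions if and only if gcd(2, 4) divides 16. Since 2 | 16, solutions exist.

Yes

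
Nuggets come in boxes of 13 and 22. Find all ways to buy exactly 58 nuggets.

We need non-negative integers (x, y) with 13x + 22y = 58.
For each x in 0..4, check if 58 - 13x is a non-negative multiple of 22.
No x yields an integer y ≥ 0.

No solution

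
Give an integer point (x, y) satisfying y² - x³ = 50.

Try small integer x values and check whether x³ + 50 is a perfect square.
x = -1: x³ + 50 = -1³ + 50 = -1 + 50 = 49
Is 49 a perfect square? 7² = 49 ✓
So (x, y) = (-1, 7) is a solution.

x = -1, y = 7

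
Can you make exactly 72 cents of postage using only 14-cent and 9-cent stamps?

We need non-negative x, y with 14x + 9y = 72.
gcd(14, 9) = 1 divides 72, so integer solutions exist.
Search for a non-negative one: x = 0 gives 9y = 72 - 0 = 72, so y = 8.
Check: 14·0 + 9·8 = 72 ✓

Yes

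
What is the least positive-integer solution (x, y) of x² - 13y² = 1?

We seek the smallest positive integers (x, y) with x² - 13y² = 1, i.e., x² = 13y² + 1.
Try successive y values:
y = 1: x² = 13·1² + 1 = 14, not a perfect square
y = 2: x² = 13·2² + 1 = 53, not a perfect square
y = 3: x² = 13·3² + 1 = 118, not a perfect square
... continuing the search (or via continued fractions) ...
y = 180: x² = 13·180² + 1 = 421201, x = 649 ✓

Verify: 649² - 13·180² = 421201 - 421200 = 1 ✓

x = 649, y = 180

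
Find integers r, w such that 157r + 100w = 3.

Step 1: Check solvability.
gcd(157, 100) = 1
Since 1 divides 3, solutions exist.

Step 2: Apply extended Euclidean algorithm to find gcd.
We find integers such that 157*x0 + 100*y0 = 1

Step 3: Scale the particular solution.
Multiply by 3/1 = 3:
r = -21, w = 33

Step 4: Verify.
157*(-21) + 100*(33) = 3 = 3 ✓

r = -21, w = 33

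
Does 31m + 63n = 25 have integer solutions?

Step 1: Compute gcd(31, 63).
gcd(31, 63) = 1

Step 2: Check divisibility.
Does 1 divide 25? 25 = 1 x 25, so yes.

By the theorem on linear Diophantine equations, 31m + 63n = 25 has integer solutions if and only if gcd(31, 63) divides 25. Since 1 | 25, solutions exist.

Yes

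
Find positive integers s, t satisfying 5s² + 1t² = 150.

Try small values of s and check whether (150 - 5s²)/1 is a perfect square.
s = 5: 5·5² = 125, so 1t² = 150 - 125 = 25, giving t² = 25, t = 5.
Check: 5·5² + 1·5² = 125 + 25 = 150 ✓

s = 5, t = 5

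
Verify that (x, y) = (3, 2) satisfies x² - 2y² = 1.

Compute x² = 3² = 9
Compute 2y² = 2·2² = 2·4 = 8
x² - 2y² = 9 - 8 = 1
Since this equals 1, (3, 2) is a solution.

Yes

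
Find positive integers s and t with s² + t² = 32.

We need to find integers s, t > 0 such that s² + t² = 32.
Trying s = 4: t² = 32 - 4² = 32 - 16 = 16
t = 4
Check: 4² + 4² = 16 + 16 = 32 ✓

32 = 4² + 4²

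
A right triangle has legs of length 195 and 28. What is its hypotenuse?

c² = a² + b² = 195² + 28² = 38025 + 784 = 38809
c = 197

197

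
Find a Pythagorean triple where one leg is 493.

We need the other leg and hypotenuse such that 493² + x² = c².
Take x = 276, c = 565: 493² + 276² = 243049 + 76176 = 319225 = 565² ✓
Triple: (493, 276, 565)

(493, 276, 565)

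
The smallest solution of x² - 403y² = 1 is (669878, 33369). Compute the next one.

Solutions to x² - Dy² = 1 are generated by powers of (x₀ + y₀√D).
The next solution satisfies x₁ + y₁√403 = (x₀ + y₀√403)², giving:
x₁ = x₀² + 403y₀² = 669878² + 403·33369² = 448736534884 + 448736534883 = 897473069767
y₁ = 2x₀y₀ = 2·669878·33369 = 44706317964

Verify: 897473069767² - 403·44706317964² = 805457910957002449434289 - 805457910957002449434288 = 1 ✓

x = 897473069767, y = 44706317964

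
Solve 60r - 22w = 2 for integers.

Step 1: Check solvability.
gcd(60, 22) = 2
Since 2 divides 2, solutions exist.

Step 2: Apply extended Euclidean algorithm to find gcd.
We find integers such that 60*x0 + 22*y0 = 2

Step 3: Scale the particular solution.
Multiply by 2/2 = 1:
r = -4, w = -11

Step 4: Verify.
60*(-4) - 22*(-11) = 2 = 2 ✓

r = -4, w = -11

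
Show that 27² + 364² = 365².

Compute a² + b² = 27² + 364² = 729 + 132496 = 133225
Compute c² = 365² = 133225
Since 133225 = 133225, confirmed.

Yes, it is a Pythagorean triple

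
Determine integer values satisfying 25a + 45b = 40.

Step 1: Check solvability.
gcd(25, 45) = 5
Since 5 divides 40, solutions exist.

Step 2: Apply extended Euclidean algorithm to find gcd.
We find integers such that 25*x0 + 45*y0 = 5

Step 3: Scale the particular solution.
Multiply by 40/5 = 8:
a = 16, b = -8

Step 4: Verify.
25*(16) + 45*(-8) = 40 = 40 ✓

a = 16, b = -8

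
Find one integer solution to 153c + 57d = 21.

Step 1: Check solvability.
gcd(153, 57) = 3
Since 3 divides 21, solutions exist.

Step 2: Apply extended Euclidean algorithm to find gcd.
We find integers such that 153*x0 + 57*y0 = 3

Step 3: Scale the particular solution.
Multiply by 21/3 = 7:
c = 21, d = -56

Step 4: Verify.
153*(21) + 57*(-56) = 21 = 21 ✓

c = 21, d = -56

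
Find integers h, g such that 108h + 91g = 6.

Step 1: Check solvability.
gcd(108, 91) = 1
Since 1 divides 6, solutions exist.

Step 2: Apply extended Euclidean algorithm to find gcd.
We find integers such that 108*x0 + 91*y0 = 1

Step 3: Scale the particular solution.
Multiply by 6/1 = 6:
h = -96, g = 114

Step 4: Verify.
108*(-96) + 91*(114) = 6 = 6 ✓

h = -96, g = 114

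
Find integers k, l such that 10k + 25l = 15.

Step 1: Check solvability.
gcd(10, 25) = 5
Since 5 divides 15, solutions exist.

Step 2: Apply extended Euclidean algorithm to find gcd.
We find integers such that 10*x0 + 25*y0 = 5

Step 3: Scale the particular solution.
Multiply by 15/5 = 3:
k = -6, l = 3

Step 4: Verify.
10*(-6) + 25*(3) = 15 = 15 ✓

k = -6, l = 3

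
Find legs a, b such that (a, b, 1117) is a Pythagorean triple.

We need a² + b² = 1117² = 1247689.
Trying: 235² + 1092² = 55225 + 1192464 = 1247689 ✓

(235, 1092, 1117)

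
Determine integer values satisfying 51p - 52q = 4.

Step 1: Check solvability.
gcd(51, 52) = 1
Since 1 divides 4, solutions exist.

Step 2: Apply extended Euclidean algorithm to find gcd.
We find integers such that 51*x0 + 52*y0 = 1

Step 3: Scale the particular solution.
Multiply by 4/1 = 4:
p = -4, q = -4

Step 4: Verify.
51*(-4) - 52*(-4) = 4 = 4 ✓

p = -4, q = -4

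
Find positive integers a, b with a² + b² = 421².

We need a² + b² = 421² = 177241.
Trying: 29² + 420² = 841 + 176400 = 177241 ✓

(29, 420, 421)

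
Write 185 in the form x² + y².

We need to find integers x, y > 0 such that x² + y² = 185.
Trying x = 4: y² = 185 - 4² = 185 - 16 = 169
y = 13
Check: 4² + 13² = 16 + 169 = 185 ✓

185 = 4² + 13²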